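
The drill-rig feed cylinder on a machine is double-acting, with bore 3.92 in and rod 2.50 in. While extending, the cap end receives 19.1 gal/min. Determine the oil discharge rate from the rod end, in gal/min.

Cap-side area A_cap = π/4 × (3.92 in)² = 12.07 in^2
Rod-side annular area A_ann = π/4 × (3.92² − 2.50²) = 7.160 in^2
Piston speed v = Q_in/A_cap; rod-end outflow Q_out = v × A_ann = Q_in × A_ann/A_cap.

Q_out ≈ 11.3 gal/min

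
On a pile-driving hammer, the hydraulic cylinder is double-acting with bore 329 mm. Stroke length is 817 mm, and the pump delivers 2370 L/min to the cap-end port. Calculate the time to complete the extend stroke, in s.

Cap-side area A_cap = π/4 × (329 mm)² = 85010 mm^2
Swept volume V = A × L; t = V / Q = A·L / Q

t ≈ 1.76 s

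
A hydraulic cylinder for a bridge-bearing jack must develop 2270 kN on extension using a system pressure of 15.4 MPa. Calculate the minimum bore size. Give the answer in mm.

D ≈ 433 mm

Extension force acts on the full piston face: F = P × (π/4)D².
D = √(4F / (πP)) = √(4 × 2270 kN / (π × 15.4 MPa))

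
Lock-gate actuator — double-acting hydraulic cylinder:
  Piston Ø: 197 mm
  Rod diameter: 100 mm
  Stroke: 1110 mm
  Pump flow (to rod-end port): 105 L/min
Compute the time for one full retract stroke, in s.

Rod-side annular area A_ann = π/4 × (197² − 100²) = 22630 mm^2
Swept volume V = A × L; t = V / Q = A·L / Q

t ≈ 14.4 s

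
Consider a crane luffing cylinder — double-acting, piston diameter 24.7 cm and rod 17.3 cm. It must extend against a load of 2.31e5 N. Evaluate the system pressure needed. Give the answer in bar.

Cap-side area A_cap = π/4 × (24.7 cm)² = 479.2 cm^2
P = F / A = 2.31e5 N / A

P ≈ 48.2 bar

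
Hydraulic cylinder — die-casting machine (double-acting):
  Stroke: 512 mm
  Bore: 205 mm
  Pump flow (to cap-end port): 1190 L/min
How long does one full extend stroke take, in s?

t ≈ 0.852 s

Cap-side area A_cap = π/4 × (205 mm)² = 33010 mm^2
Swept volume V = A × L; t = V / Q = A·L / Q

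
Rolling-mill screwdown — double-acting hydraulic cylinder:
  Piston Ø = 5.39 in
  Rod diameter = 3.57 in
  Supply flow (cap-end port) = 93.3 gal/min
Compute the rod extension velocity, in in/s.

Cap-side area A_cap = π/4 × (5.39 in)² = 22.82 in^2
v = Q / A

v ≈ 15.7 in/s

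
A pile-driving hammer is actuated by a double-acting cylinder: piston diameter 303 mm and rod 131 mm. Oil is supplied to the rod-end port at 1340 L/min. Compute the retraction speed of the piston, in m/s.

v ≈ 0.381 m/s

Rod-side annular area A_ann = π/4 × (303² − 131²) = 58630 mm^2
Flow into the rod-end port fills the annular volume.
v = Q / A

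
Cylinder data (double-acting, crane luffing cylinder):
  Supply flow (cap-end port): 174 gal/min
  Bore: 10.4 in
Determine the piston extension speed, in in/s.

v ≈ 7.89 in/s

Cap-side area A_cap = π/4 × (10.4 in)² = 84.95 in^2
v = Q / A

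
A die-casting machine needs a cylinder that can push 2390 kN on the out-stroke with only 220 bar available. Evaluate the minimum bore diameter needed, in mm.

D ≈ 372 mm

Extension force acts on the full piston face: F = P × (π/4)D².
D = √(4F / (πP)) = √(4 × 2390 kN / (π × 220 bar))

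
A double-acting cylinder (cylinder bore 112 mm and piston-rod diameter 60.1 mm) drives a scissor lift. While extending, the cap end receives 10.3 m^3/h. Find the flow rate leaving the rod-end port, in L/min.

Q_out ≈ 122 L/min

Cap-side area A_cap = π/4 × (112 mm)² = 9852 mm^2
Rod-side annular area A_ann = π/4 × (112² − 60.1²) = 7015 mm^2
Piston speed v = Q_in/A_cap; rod-end outflow Q_out = v × A_ann = Q_in × A_ann/A_cap.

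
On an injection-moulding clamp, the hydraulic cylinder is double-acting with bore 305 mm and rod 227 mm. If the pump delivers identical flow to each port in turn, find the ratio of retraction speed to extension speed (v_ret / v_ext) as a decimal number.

v_ret/v_ext ≈ 2.24

Cap-side area A_cap = π/4 × (305 mm)² = 73060 mm^2
Rod-side annular area A_ann = π/4 × (305² − 227²) = 32590 mm^2
For equal Q, v ∝ 1/A, so v_ret/v_ext = A_cap/A_ann.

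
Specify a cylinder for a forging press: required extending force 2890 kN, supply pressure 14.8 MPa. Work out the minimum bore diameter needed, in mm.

D ≈ 499 mm

Extension force acts on the full piston face: F = P × (π/4)D².
D = √(4F / (πP)) = √(4 × 2890 kN / (π × 14.8 MPa))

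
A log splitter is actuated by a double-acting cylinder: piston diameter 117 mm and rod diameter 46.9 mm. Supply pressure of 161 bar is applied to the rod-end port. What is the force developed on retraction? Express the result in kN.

F ≈ 145 kN

Rod-side annular area A_ann = π/4 × (117² − 46.9²) = 9024 mm^2
On retraction the pressure acts on the annular area (bore minus rod).
F = P × A_ann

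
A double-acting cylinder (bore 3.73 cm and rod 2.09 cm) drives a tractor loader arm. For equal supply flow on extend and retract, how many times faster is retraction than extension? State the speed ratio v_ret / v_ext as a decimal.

v_ret/v_ext ≈ 1.46

Cap-side area A_cap = π/4 × (3.73 cm)² = 10.93 cm^2
Rod-side annular area A_ann = π/4 × (3.73² − 2.09²) = 7.496 cm^2
For equal Q, v ∝ 1/A, so v_ret/v_ext = A_cap/A_ann.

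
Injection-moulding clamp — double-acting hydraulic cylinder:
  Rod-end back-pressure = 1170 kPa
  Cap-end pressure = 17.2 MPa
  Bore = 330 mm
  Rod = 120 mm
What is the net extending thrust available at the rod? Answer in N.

F ≈ 1.38e6 N

Cap-side area A_cap = π/4 × (330 mm)² = 85530 mm^2
Rod-side annular area A_ann = π/4 × (330² − 120²) = 74220 mm^2
Net thrust = P_cap·A_cap − P_rod·A_ann = 1.471e6 N − 86840 N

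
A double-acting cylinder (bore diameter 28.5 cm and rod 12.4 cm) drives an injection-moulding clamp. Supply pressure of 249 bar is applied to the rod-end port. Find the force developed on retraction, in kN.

Rod-side annular area A_ann = π/4 × (28.5² − 12.4²) = 517.2 cm^2
On retraction the pressure acts on the annular area (bore minus rod).
F = P × A_ann

F ≈ 1290 kN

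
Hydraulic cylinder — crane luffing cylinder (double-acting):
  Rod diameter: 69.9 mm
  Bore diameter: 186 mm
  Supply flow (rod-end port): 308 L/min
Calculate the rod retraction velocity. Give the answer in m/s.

Rod-side annular area A_ann = π/4 × (186² − 69.9²) = 23330 mm^2
Flow into the rod-end port fills the annular volume.
v = Q / A

v ≈ 0.220 m/s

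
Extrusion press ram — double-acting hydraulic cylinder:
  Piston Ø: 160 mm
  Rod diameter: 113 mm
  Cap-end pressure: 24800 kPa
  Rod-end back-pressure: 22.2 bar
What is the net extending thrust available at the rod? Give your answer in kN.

F ≈ 476 kN

Cap-side area A_cap = π/4 × (160 mm)² = 20110 mm^2
Rod-side annular area A_ann = π/4 × (160² − 113²) = 10080 mm^2
Net thrust = P_cap·A_cap − P_rod·A_ann = 498.6 kN − 22.37 kN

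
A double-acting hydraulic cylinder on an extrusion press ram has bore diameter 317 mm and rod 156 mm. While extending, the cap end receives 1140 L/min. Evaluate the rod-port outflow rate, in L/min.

Q_out ≈ 864 L/min

Cap-side area A_cap = π/4 × (317 mm)² = 78920 mm^2
Rod-side annular area A_ann = π/4 × (317² − 156²) = 59810 mm^2
Piston speed v = Q_in/A_cap; rod-end outflow Q_out = v × A_ann = Q_in × A_ann/A_cap.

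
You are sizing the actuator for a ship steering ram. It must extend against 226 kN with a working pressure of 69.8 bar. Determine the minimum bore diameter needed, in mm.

D ≈ 203 mm

Extension force acts on the full piston face: F = P × (π/4)D².
D = √(4F / (πP)) = √(4 × 226 kN / (π × 69.8 bar))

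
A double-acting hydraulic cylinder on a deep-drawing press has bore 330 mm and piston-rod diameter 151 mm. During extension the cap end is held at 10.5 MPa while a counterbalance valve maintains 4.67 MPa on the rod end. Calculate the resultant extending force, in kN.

Cap-side area A_cap = π/4 × (330 mm)² = 85530 mm^2
Rod-side annular area A_ann = π/4 × (330² − 151²) = 67620 mm^2
Net thrust = P_cap·A_cap − P_rod·A_ann = 898.1 kN − 315.8 kN

F ≈ 582 kN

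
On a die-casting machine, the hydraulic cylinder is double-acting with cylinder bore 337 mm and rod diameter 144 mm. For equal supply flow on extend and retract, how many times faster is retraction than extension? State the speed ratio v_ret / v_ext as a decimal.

Cap-side area A_cap = π/4 × (337 mm)² = 89200 mm^2
Rod-side annular area A_ann = π/4 × (337² − 144²) = 72910 mm^2
For equal Q, v ∝ 1/A, so v_ret/v_ext = A_cap/A_ann.

v_ret/v_ext ≈ 1.22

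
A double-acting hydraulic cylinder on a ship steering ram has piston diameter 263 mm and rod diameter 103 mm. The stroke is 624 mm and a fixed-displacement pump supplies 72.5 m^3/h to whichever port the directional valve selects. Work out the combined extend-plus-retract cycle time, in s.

Cap-side area A_cap = π/4 × (263 mm)² = 54330 mm^2
Rod-side annular area A_ann = π/4 × (263² − 103²) = 45990 mm^2
t_ext = A_cap·L/Q = 1.683 s
t_ret = A_ann·L/Q = 1.425 s
t_cycle = t_ext + t_ret

t ≈ 3.11 s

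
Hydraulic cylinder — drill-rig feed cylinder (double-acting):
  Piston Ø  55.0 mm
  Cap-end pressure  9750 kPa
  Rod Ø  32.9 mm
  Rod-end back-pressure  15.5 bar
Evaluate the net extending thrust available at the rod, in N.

F ≈ 20800 N

Cap-side area A_cap = π/4 × (55.0 mm)² = 2376 mm^2
Rod-side annular area A_ann = π/4 × (55.0² − 32.9²) = 1526 mm^2
Net thrust = P_cap·A_cap − P_rod·A_ann = 23160 N − 2365 N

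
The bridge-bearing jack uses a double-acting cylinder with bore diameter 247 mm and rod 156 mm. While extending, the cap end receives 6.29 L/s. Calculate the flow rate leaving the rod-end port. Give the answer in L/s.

Q_out ≈ 3.78 L/s

Cap-side area A_cap = π/4 × (247 mm)² = 47920 mm^2
Rod-side annular area A_ann = π/4 × (247² − 156²) = 28800 mm^2
Piston speed v = Q_in/A_cap; rod-end outflow Q_out = v × A_ann = Q_in × A_ann/A_cap.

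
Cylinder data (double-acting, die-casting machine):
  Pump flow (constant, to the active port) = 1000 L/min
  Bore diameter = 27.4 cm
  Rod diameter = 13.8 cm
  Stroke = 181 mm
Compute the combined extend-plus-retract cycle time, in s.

Cap-side area A_cap = π/4 × (27.4 cm)² = 589.6 cm^2
Rod-side annular area A_ann = π/4 × (27.4² − 13.8²) = 440.1 cm^2
t_ext = A_cap·L/Q = 0.6404 s
t_ret = A_ann·L/Q = 0.4779 s
t_cycle = t_ext + t_ret

t ≈ 1.12 s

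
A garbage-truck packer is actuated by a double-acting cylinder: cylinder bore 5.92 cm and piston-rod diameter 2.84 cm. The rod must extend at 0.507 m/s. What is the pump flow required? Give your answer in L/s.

Cap-side area A_cap = π/4 × (5.92 cm)² = 27.53 cm^2
Q = A × v

Q ≈ 1.40 L/s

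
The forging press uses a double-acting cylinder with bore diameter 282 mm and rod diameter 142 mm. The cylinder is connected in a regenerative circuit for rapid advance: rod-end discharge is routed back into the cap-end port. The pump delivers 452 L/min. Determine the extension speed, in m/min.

In regeneration the rod-end outflow joins the pump flow into the cap end, so the net volume the pump must supply per unit advance equals the rod cross-section area.
Rod cross-section A_rod = π/4 × (142 mm)² = 15840 mm^2
v = Q_pump / A_rod

v ≈ 28.5 m/min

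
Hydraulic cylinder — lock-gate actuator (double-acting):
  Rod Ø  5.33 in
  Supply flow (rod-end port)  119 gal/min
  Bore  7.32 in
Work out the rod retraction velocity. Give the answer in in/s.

v ≈ 23.2 in/s

Rod-side annular area A_ann = π/4 × (7.32² − 5.33²) = 19.77 in^2
Flow into the rod-end port fills the annular volume.
v = Q / A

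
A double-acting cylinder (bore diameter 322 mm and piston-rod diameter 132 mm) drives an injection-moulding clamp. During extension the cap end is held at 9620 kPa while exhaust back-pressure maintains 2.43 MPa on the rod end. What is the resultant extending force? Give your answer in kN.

Cap-side area A_cap = π/4 × (322 mm)² = 81430 mm^2
Rod-side annular area A_ann = π/4 × (322² − 132²) = 67750 mm^2
Net thrust = P_cap·A_cap − P_rod·A_ann = 783.4 kN − 164.6 kN

F ≈ 619 kN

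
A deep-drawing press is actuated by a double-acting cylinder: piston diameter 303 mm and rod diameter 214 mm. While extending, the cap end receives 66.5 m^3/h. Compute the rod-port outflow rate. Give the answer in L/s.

Cap-side area A_cap = π/4 × (303 mm)² = 72110 mm^2
Rod-side annular area A_ann = π/4 × (303² − 214²) = 36140 mm^2
Piston speed v = Q_in/A_cap; rod-end outflow Q_out = v × A_ann = Q_in × A_ann/A_cap.

Q_out ≈ 9.26 L/s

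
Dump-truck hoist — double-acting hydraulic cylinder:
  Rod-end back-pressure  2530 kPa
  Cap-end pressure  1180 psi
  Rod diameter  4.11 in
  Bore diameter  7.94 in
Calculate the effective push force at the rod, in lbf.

Cap-side area A_cap = π/4 × (7.94 in)² = 49.51 in^2
Rod-side annular area A_ann = π/4 × (7.94² − 4.11²) = 36.25 in^2
Net thrust = P_cap·A_cap − P_rod·A_ann = 58430 lbf − 13300 lbf

F ≈ 45100 lbf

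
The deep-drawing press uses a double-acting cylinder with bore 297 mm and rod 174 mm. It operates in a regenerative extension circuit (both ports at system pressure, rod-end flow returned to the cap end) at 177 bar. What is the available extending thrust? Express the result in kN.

F ≈ 421 kN

With equal pressure on both faces, forces on the annular region cancel; the net push is pressure × rod cross-section.
Rod cross-section A_rod = π/4 × (174 mm)² = 23780 mm^2
F = P × A_rod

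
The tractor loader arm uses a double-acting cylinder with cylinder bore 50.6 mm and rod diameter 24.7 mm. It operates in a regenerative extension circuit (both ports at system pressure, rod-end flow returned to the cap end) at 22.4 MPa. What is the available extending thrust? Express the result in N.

With equal pressure on both faces, forces on the annular region cancel; the net push is pressure × rod cross-section.
Rod cross-section A_rod = π/4 × (24.7 mm)² = 479.2 mm^2
F = P × A_rod

F ≈ 10700 N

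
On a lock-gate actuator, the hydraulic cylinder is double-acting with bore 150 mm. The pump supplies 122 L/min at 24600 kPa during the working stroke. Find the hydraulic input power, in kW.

W ≈ 50.0 kW

Hydraulic power = P × Q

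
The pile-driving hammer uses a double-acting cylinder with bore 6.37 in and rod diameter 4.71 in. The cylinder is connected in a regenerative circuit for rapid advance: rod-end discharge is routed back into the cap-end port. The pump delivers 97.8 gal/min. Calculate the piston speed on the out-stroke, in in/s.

v ≈ 21.6 in/s

In regeneration the rod-end outflow joins the pump flow into the cap end, so the net volume the pump must supply per unit advance equals the rod cross-section area.
Rod cross-section A_rod = π/4 × (4.71 in)² = 17.42 in^2
v = Q_pump / A_rod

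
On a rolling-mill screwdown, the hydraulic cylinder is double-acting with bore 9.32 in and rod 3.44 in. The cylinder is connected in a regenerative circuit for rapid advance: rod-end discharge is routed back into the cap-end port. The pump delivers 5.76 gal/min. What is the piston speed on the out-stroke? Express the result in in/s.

In regeneration the rod-end outflow joins the pump flow into the cap end, so the net volume the pump must supply per unit advance equals the rod cross-section area.
Rod cross-section A_rod = π/4 × (3.44 in)² = 9.294 in^2
v = Q_pump / A_rod

v ≈ 2.39 in/s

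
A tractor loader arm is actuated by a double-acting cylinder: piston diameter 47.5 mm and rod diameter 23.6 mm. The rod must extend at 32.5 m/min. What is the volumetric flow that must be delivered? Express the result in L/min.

Cap-side area A_cap = π/4 × (47.5 mm)² = 1772 mm^2
Q = A × v

Q ≈ 57.6 L/min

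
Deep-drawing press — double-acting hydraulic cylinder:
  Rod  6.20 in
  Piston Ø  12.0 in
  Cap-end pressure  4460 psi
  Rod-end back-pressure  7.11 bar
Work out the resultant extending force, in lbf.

F ≈ 4.96e5 lbf

Cap-side area A_cap = π/4 × (12.0 in)² = 113.1 in^2
Rod-side annular area A_ann = π/4 × (12.0² − 6.20²) = 82.91 in^2
Net thrust = P_cap·A_cap − P_rod·A_ann = 5.044e5 lbf − 8549 lbf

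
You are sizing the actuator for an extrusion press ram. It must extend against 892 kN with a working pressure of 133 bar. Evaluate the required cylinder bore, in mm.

D ≈ 292 mm

Extension force acts on the full piston face: F = P × (π/4)D².
D = √(4F / (πP)) = √(4 × 892 kN / (π × 133 bar))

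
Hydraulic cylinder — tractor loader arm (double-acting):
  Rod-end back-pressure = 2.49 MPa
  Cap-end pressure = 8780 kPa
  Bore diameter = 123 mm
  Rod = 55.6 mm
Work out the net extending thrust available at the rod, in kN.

Cap-side area A_cap = π/4 × (123 mm)² = 11880 mm^2
Rod-side annular area A_ann = π/4 × (123² − 55.6²) = 9454 mm^2
Net thrust = P_cap·A_cap − P_rod·A_ann = 104.3 kN − 23.54 kN

F ≈ 80.8 kN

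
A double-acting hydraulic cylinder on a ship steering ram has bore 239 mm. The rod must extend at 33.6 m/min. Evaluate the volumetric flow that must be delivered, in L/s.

Q ≈ 25.1 L/s

Cap-side area A_cap = π/4 × (239 mm)² = 44860 mm^2
Q = A × v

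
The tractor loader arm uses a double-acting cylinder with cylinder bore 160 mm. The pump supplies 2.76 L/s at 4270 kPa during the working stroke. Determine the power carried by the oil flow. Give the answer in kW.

W ≈ 11.8 kW

Hydraulic power = P × Q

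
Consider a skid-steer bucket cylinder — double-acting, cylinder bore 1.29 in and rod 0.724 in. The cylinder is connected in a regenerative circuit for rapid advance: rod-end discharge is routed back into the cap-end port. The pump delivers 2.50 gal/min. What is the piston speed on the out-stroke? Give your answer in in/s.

v ≈ 23.4 in/s

In regeneration the rod-end outflow joins the pump flow into the cap end, so the net volume the pump must supply per unit advance equals the rod cross-section area.
Rod cross-section A_rod = π/4 × (0.724 in)² = 0.4117 in^2
v = Q_pump / A_rod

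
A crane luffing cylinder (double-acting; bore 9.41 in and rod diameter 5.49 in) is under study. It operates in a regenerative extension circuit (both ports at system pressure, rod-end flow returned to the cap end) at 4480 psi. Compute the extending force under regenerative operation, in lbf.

F ≈ 1.06e5 lbf

With equal pressure on both faces, forces on the annular region cancel; the net push is pressure × rod cross-section.
Rod cross-section A_rod = π/4 × (5.49 in)² = 23.67 in^2
F = P × A_rod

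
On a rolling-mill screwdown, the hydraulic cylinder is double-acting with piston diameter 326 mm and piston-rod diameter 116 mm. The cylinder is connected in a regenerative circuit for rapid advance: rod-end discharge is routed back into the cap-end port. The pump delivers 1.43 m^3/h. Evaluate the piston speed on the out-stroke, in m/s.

v ≈ 0.0376 m/s

In regeneration the rod-end outflow joins the pump flow into the cap end, so the net volume the pump must supply per unit advance equals the rod cross-section area.
Rod cross-section A_rod = π/4 × (116 mm)² = 10570 mm^2
v = Q_pump / A_rod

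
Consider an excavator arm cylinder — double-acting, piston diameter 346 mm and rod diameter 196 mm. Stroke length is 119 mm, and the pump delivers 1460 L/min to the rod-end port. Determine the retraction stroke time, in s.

Rod-side annular area A_ann = π/4 × (346² − 196²) = 63850 mm^2
Swept volume V = A × L; t = V / Q = A·L / Q

t ≈ 0.312 s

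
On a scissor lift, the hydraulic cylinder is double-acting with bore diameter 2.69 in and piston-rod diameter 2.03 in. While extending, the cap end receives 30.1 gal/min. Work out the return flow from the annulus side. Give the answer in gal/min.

Q_out ≈ 13.0 gal/min

Cap-side area A_cap = π/4 × (2.69 in)² = 5.683 in^2
Rod-side annular area A_ann = π/4 × (2.69² − 2.03²) = 2.447 in^2
Piston speed v = Q_in/A_cap; rod-end outflow Q_out = v × A_ann = Q_in × A_ann/A_cap.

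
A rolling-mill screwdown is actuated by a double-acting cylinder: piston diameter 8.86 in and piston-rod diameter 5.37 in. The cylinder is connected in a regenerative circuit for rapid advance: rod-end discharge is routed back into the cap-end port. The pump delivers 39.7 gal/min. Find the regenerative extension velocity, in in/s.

v ≈ 6.75 in/s

In regeneration the rod-end outflow joins the pump flow into the cap end, so the net volume the pump must supply per unit advance equals the rod cross-section area.
Rod cross-section A_rod = π/4 × (5.37 in)² = 22.65 in^2
v = Q_pump / A_rod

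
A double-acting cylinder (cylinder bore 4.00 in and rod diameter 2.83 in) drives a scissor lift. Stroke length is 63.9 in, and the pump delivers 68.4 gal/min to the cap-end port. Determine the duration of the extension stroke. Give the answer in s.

Cap-side area A_cap = π/4 × (4.00 in)² = 12.57 in^2
Swept volume V = A × L; t = V / Q = A·L / Q

t ≈ 3.05 s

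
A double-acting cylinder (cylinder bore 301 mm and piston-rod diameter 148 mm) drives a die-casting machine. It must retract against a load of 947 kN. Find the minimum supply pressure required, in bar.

P ≈ 176 bar

Rod-side annular area A_ann = π/4 × (301² − 148²) = 53950 mm^2
Retraction: pressure acts on the annular area.
P = F / A = 947 kN / A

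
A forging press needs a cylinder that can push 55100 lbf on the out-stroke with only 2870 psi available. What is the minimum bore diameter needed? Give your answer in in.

Extension force acts on the full piston face: F = P × (π/4)D².
D = √(4F / (πP)) = √(4 × 55100 lbf / (π × 2870 psi))

D ≈ 4.94 in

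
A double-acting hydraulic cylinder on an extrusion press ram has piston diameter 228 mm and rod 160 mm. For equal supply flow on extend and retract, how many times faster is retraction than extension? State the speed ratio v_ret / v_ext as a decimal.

Cap-side area A_cap = π/4 × (228 mm)² = 40830 mm^2
Rod-side annular area A_ann = π/4 × (228² − 160²) = 20720 mm^2
For equal Q, v ∝ 1/A, so v_ret/v_ext = A_cap/A_ann.

v_ret/v_ext ≈ 1.97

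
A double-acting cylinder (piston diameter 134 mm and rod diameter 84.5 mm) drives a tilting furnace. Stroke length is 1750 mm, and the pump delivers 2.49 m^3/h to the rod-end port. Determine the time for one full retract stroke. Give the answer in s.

t ≈ 21.5 s

Rod-side annular area A_ann = π/4 × (134² − 84.5²) = 8495 mm^2
Swept volume V = A × L; t = V / Q = A·L / Q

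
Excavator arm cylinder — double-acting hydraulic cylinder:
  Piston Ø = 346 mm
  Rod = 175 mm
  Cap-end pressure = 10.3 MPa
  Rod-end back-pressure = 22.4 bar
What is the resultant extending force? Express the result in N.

Cap-side area A_cap = π/4 × (346 mm)² = 94020 mm^2
Rod-side annular area A_ann = π/4 × (346² − 175²) = 69970 mm^2
Net thrust = P_cap·A_cap − P_rod·A_ann = 9.685e5 N − 1.567e5 N

F ≈ 8.12e5 N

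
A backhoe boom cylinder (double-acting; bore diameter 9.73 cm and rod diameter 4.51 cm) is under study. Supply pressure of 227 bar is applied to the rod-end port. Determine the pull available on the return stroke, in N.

F ≈ 1.33e5 N

Rod-side annular area A_ann = π/4 × (9.73² − 4.51²) = 58.38 cm^2
On retraction the pressure acts on the annular area (bore minus rod).
F = P × A_ann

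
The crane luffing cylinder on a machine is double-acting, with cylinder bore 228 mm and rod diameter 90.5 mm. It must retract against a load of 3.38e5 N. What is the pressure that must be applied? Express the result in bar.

P ≈ 98.3 bar

Rod-side annular area A_ann = π/4 × (228² − 90.5²) = 34400 mm^2
Retraction: pressure acts on the annular area.
P = F / A = 3.38e5 N / A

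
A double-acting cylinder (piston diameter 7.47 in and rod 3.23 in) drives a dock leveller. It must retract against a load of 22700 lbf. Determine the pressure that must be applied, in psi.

P ≈ 637 psi

Rod-side annular area A_ann = π/4 × (7.47² − 3.23²) = 35.63 in^2
Retraction: pressure acts on the annular area.
P = F / A = 22700 lbf / A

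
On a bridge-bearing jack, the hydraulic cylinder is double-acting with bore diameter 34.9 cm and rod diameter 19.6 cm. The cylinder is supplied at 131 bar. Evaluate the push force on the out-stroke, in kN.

F ≈ 1250 kN

Cap-side area A_cap = π/4 × (34.9 cm)² = 956.6 cm^2
F = P × A_cap = 131 bar × A_cap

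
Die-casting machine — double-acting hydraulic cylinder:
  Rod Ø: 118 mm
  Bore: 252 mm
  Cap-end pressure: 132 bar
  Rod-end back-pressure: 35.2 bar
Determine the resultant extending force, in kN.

F ≈ 521 kN

Cap-side area A_cap = π/4 × (252 mm)² = 49880 mm^2
Rod-side annular area A_ann = π/4 × (252² − 118²) = 38940 mm^2
Net thrust = P_cap·A_cap − P_rod·A_ann = 658.4 kN − 137.1 kN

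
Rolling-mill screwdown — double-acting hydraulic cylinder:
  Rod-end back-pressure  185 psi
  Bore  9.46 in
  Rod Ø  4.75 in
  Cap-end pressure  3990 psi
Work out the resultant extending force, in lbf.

F ≈ 2.71e5 lbf

Cap-side area A_cap = π/4 × (9.46 in)² = 70.29 in^2
Rod-side annular area A_ann = π/4 × (9.46² − 4.75²) = 52.57 in^2
Net thrust = P_cap·A_cap − P_rod·A_ann = 2.804e5 lbf − 9725 lbf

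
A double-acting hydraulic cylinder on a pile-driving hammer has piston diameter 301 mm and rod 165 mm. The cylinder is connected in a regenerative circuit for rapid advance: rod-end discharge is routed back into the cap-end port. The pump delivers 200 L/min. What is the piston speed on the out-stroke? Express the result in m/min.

In regeneration the rod-end outflow joins the pump flow into the cap end, so the net volume the pump must supply per unit advance equals the rod cross-section area.
Rod cross-section A_rod = π/4 × (165 mm)² = 21380 mm^2
v = Q_pump / A_rod

v ≈ 9.35 m/min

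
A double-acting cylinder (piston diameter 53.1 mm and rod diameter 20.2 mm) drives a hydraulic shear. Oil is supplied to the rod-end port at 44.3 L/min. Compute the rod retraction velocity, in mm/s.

v ≈ 390 mm/s

Rod-side annular area A_ann = π/4 × (53.1² − 20.2²) = 1894 mm^2
Flow into the rod-end port fills the annular volume.
v = Q / A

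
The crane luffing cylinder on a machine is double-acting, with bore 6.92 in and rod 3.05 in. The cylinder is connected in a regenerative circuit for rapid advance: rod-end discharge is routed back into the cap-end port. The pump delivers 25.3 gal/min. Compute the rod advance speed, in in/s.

v ≈ 13.3 in/s

In regeneration the rod-end outflow joins the pump flow into the cap end, so the net volume the pump must supply per unit advance equals the rod cross-section area.
Rod cross-section A_rod = π/4 × (3.05 in)² = 7.306 in^2
v = Q_pump / A_rod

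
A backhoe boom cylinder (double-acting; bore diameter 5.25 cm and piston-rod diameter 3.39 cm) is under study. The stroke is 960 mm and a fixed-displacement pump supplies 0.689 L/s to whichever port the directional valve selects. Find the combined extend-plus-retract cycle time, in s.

t ≈ 4.77 s

Cap-side area A_cap = π/4 × (5.25 cm)² = 21.65 cm^2
Rod-side annular area A_ann = π/4 × (5.25² − 3.39²) = 12.62 cm^2
t_ext = A_cap·L/Q = 3.016 s
t_ret = A_ann·L/Q = 1.759 s
t_cycle = t_ext + t_ret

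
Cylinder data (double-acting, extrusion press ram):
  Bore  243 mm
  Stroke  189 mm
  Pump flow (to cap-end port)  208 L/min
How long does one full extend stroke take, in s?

t ≈ 2.53 s

Cap-side area A_cap = π/4 × (243 mm)² = 46380 mm^2
Swept volume V = A × L; t = V / Q = A·L / Q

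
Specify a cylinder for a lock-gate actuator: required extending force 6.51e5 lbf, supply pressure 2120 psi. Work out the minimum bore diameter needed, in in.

Extension force acts on the full piston face: F = P × (π/4)D².
D = √(4F / (πP)) = √(4 × 6.51e5 lbf / (π × 2120 psi))

D ≈ 19.8 in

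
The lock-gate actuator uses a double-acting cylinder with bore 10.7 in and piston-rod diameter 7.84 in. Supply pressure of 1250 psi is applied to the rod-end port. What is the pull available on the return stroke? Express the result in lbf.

Rod-side annular area A_ann = π/4 × (10.7² − 7.84²) = 41.65 in^2
On retraction the pressure acts on the annular area (bore minus rod).
F = P × A_ann

F ≈ 52100 lbf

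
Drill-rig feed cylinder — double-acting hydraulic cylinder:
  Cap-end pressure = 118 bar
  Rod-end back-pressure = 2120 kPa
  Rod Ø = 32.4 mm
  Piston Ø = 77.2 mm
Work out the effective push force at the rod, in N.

F ≈ 47100 N

Cap-side area A_cap = π/4 × (77.2 mm)² = 4681 mm^2
Rod-side annular area A_ann = π/4 × (77.2² − 32.4²) = 3856 mm^2
Net thrust = P_cap·A_cap − P_rod·A_ann = 55230 N − 8175 N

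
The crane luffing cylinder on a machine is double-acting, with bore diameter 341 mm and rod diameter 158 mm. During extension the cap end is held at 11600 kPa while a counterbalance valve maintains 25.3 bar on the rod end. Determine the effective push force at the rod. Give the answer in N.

Cap-side area A_cap = π/4 × (341 mm)² = 91330 mm^2
Rod-side annular area A_ann = π/4 × (341² − 158²) = 71720 mm^2
Net thrust = P_cap·A_cap − P_rod·A_ann = 1.059e6 N − 1.815e5 N

F ≈ 8.78e5 N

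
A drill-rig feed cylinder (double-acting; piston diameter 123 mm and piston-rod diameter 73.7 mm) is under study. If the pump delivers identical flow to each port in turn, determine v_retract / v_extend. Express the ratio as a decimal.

Cap-side area A_cap = π/4 × (123 mm)² = 11880 mm^2
Rod-side annular area A_ann = π/4 × (123² − 73.7²) = 7616 mm^2
For equal Q, v ∝ 1/A, so v_ret/v_ext = A_cap/A_ann.

v_ret/v_ext ≈ 1.56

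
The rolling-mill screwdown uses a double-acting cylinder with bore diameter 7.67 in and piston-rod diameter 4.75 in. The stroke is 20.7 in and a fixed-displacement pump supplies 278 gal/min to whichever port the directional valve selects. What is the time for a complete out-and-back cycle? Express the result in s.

Cap-side area A_cap = π/4 × (7.67 in)² = 46.20 in^2
Rod-side annular area A_ann = π/4 × (7.67² − 4.75²) = 28.48 in^2
t_ext = A_cap·L/Q = 0.8936 s
t_ret = A_ann·L/Q = 0.5509 s
t_cycle = t_ext + t_ret

t ≈ 1.44 s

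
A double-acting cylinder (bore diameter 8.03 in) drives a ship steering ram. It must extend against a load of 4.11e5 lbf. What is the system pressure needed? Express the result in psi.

Cap-side area A_cap = π/4 × (8.03 in)² = 50.64 in^2
P = F / A = 4.11e5 lbf / A

P ≈ 8120 psi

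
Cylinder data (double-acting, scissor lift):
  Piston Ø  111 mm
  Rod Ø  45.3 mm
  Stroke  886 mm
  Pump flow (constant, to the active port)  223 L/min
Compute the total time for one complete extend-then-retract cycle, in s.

t ≈ 4.23 s

Cap-side area A_cap = π/4 × (111 mm)² = 9677 mm^2
Rod-side annular area A_ann = π/4 × (111² − 45.3²) = 8065 mm^2
t_ext = A_cap·L/Q = 2.307 s
t_ret = A_ann·L/Q = 1.923 s
t_cycle = t_ext + t_ret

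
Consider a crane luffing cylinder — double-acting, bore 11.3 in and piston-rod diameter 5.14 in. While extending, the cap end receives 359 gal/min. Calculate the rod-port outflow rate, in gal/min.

Q_out ≈ 285 gal/min

Cap-side area A_cap = π/4 × (11.3 in)² = 100.3 in^2
Rod-side annular area A_ann = π/4 × (11.3² − 5.14²) = 79.54 in^2
Piston speed v = Q_in/A_cap; rod-end outflow Q_out = v × A_ann = Q_in × A_ann/A_cap.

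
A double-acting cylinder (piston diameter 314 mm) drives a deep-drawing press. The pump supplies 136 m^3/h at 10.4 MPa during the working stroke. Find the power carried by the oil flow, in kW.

W ≈ 393 kW

Hydraulic power = P × Q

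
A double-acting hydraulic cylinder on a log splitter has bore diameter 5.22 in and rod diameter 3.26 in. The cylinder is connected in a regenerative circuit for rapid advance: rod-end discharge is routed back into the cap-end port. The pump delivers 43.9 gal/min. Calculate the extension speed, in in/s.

In regeneration the rod-end outflow joins the pump flow into the cap end, so the net volume the pump must supply per unit advance equals the rod cross-section area.
Rod cross-section A_rod = π/4 × (3.26 in)² = 8.347 in^2
v = Q_pump / A_rod

v ≈ 20.2 in/s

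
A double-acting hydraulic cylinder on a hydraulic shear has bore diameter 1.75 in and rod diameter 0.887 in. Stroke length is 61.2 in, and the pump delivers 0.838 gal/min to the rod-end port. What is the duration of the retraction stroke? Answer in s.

Rod-side annular area A_ann = π/4 × (1.75² − 0.887²) = 1.787 in^2
Swept volume V = A × L; t = V / Q = A·L / Q

t ≈ 33.9 s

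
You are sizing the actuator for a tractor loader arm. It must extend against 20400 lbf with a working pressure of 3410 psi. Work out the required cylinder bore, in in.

Extension force acts on the full piston face: F = P × (π/4)D².
D = √(4F / (πP)) = √(4 × 20400 lbf / (π × 3410 psi))

D ≈ 2.76 in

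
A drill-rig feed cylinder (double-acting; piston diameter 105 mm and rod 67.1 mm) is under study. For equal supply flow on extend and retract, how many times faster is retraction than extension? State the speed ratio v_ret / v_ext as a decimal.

v_ret/v_ext ≈ 1.69

Cap-side area A_cap = π/4 × (105 mm)² = 8659 mm^2
Rod-side annular area A_ann = π/4 × (105² − 67.1²) = 5123 mm^2
For equal Q, v ∝ 1/A, so v_ret/v_ext = A_cap/A_ann.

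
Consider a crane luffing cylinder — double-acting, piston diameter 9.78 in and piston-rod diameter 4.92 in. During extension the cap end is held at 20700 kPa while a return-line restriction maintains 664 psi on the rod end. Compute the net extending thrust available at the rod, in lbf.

Cap-side area A_cap = π/4 × (9.78 in)² = 75.12 in^2
Rod-side annular area A_ann = π/4 × (9.78² − 4.92²) = 56.11 in^2
Net thrust = P_cap·A_cap − P_rod·A_ann = 2.255e5 lbf − 37260 lbf

F ≈ 1.88e5 lbf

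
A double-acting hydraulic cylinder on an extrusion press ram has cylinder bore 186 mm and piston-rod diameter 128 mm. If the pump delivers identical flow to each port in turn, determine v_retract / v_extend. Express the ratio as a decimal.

Cap-side area A_cap = π/4 × (186 mm)² = 27170 mm^2
Rod-side annular area A_ann = π/4 × (186² − 128²) = 14300 mm^2
For equal Q, v ∝ 1/A, so v_ret/v_ext = A_cap/A_ann.

v_ret/v_ext ≈ 1.90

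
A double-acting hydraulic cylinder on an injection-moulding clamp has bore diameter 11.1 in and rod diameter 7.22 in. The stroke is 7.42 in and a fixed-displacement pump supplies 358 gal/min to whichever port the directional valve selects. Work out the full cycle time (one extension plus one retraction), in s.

Cap-side area A_cap = π/4 × (11.1 in)² = 96.77 in^2
Rod-side annular area A_ann = π/4 × (11.1² − 7.22²) = 55.83 in^2
t_ext = A_cap·L/Q = 0.5209 s
t_ret = A_ann·L/Q = 0.3005 s
t_cycle = t_ext + t_ret

t ≈ 0.821 s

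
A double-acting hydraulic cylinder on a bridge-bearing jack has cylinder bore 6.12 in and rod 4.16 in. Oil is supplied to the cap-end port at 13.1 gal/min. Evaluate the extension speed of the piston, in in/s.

v ≈ 1.71 in/s

Cap-side area A_cap = π/4 × (6.12 in)² = 29.42 in^2
v = Q / A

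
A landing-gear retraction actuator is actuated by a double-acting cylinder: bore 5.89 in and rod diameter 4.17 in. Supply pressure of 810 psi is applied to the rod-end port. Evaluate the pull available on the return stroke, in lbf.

F ≈ 11000 lbf

Rod-side annular area A_ann = π/4 × (5.89² − 4.17²) = 13.59 in^2
On retraction the pressure acts on the annular area (bore minus rod).
F = P × A_ann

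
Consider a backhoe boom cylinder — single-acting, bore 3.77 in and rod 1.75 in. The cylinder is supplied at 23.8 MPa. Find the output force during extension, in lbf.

F ≈ 38500 lbf

Cap-side area A_cap = π/4 × (3.77 in)² = 11.16 in^2
F = P × A_cap = 23.8 MPa × A_cap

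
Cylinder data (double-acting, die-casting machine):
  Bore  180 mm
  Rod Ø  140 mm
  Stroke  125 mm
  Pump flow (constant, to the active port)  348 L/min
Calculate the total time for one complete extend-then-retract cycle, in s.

Cap-side area A_cap = π/4 × (180 mm)² = 25450 mm^2
Rod-side annular area A_ann = π/4 × (180² − 140²) = 10050 mm^2
t_ext = A_cap·L/Q = 0.5484 s
t_ret = A_ann·L/Q = 0.2167 s
t_cycle = t_ext + t_ret

t ≈ 0.765 s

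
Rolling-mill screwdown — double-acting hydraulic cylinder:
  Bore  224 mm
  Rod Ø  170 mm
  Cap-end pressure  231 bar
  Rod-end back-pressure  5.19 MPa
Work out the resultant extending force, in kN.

Cap-side area A_cap = π/4 × (224 mm)² = 39410 mm^2
Rod-side annular area A_ann = π/4 × (224² − 170²) = 16710 mm^2
Net thrust = P_cap·A_cap − P_rod·A_ann = 910.3 kN − 86.73 kN

F ≈ 824 kN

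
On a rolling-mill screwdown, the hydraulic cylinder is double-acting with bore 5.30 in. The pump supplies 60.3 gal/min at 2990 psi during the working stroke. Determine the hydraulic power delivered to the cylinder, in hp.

W ≈ 105 hp

Hydraulic power = P × Q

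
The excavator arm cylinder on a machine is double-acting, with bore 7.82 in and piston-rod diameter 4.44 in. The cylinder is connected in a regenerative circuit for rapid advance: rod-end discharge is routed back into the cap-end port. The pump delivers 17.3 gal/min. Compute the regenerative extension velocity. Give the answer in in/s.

In regeneration the rod-end outflow joins the pump flow into the cap end, so the net volume the pump must supply per unit advance equals the rod cross-section area.
Rod cross-section A_rod = π/4 × (4.44 in)² = 15.48 in^2
v = Q_pump / A_rod

v ≈ 4.30 in/s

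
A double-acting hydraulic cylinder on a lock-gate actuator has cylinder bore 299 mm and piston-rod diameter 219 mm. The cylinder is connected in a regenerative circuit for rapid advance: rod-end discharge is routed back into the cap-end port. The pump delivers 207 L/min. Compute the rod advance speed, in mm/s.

In regeneration the rod-end outflow joins the pump flow into the cap end, so the net volume the pump must supply per unit advance equals the rod cross-section area.
Rod cross-section A_rod = π/4 × (219 mm)² = 37670 mm^2
v = Q_pump / A_rod

v ≈ 91.6 mm/s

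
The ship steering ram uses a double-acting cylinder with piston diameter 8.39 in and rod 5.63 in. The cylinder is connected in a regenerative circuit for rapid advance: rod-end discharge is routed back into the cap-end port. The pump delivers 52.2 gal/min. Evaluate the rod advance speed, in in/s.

v ≈ 8.07 in/s

In regeneration the rod-end outflow joins the pump flow into the cap end, so the net volume the pump must supply per unit advance equals the rod cross-section area.
Rod cross-section A_rod = π/4 × (5.63 in)² = 24.89 in^2
v = Q_pump / A_rod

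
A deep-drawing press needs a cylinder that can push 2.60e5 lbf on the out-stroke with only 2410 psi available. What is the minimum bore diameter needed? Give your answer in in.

Extension force acts on the full piston face: F = P × (π/4)D².
D = √(4F / (πP)) = √(4 × 2.60e5 lbf / (π × 2410 psi))

D ≈ 11.7 in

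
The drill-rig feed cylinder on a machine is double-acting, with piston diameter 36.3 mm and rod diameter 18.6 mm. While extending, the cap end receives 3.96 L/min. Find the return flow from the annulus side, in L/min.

Q_out ≈ 2.92 L/min

Cap-side area A_cap = π/4 × (36.3 mm)² = 1035 mm^2
Rod-side annular area A_ann = π/4 × (36.3² − 18.6²) = 763.2 mm^2
Piston speed v = Q_in/A_cap; rod-end outflow Q_out = v × A_ann = Q_in × A_ann/A_cap.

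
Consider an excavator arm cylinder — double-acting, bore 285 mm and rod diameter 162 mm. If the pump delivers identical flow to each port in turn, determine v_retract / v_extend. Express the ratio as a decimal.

v_ret/v_ext ≈ 1.48

Cap-side area A_cap = π/4 × (285 mm)² = 63790 mm^2
Rod-side annular area A_ann = π/4 × (285² − 162²) = 43180 mm^2
For equal Q, v ∝ 1/A, so v_ret/v_ext = A_cap/A_ann.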